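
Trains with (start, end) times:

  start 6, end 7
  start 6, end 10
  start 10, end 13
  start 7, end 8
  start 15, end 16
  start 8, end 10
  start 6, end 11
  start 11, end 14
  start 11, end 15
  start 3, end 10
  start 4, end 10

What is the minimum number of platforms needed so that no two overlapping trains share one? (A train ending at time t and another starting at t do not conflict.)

The answer is the maximum number of intervals overlapping at any instant.
starts: [3, 4, 6, 6, 6, 7, 8, 10, 11, 11, 15]
ends:   [7, 8, 10, 10, 10, 10, 11, 13, 14, 15, 16]
s3→1 s4→2 s6→3 s6→4 s6→5  — peak 5.

5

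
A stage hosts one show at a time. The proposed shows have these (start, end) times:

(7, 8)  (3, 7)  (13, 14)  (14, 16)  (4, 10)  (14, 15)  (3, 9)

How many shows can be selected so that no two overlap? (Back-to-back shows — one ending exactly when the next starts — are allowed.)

4

Greedy by earliest finish: after sorting by end time, pick each interval compatible with the last pick.
Sorted by end: (3,7)  (7,8)  (3,9)  (4,10)  (13,14)  (14,15)  (14,16)
take (3,7); take (7,8); take (13,14); take (14,15).
Selected 4 shows.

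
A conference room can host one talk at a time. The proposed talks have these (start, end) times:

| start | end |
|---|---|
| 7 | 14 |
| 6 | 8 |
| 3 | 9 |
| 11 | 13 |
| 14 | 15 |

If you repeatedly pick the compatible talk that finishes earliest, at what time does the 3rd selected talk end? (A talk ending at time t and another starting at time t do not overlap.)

15

Sorted by end: (6,8)  (3,9)  (11,13)  (7,14)  (14,15)
take (6,8); skip (3,9); take (11,13); take (14,15).
Selected: (6,8) (11,13) (14,15)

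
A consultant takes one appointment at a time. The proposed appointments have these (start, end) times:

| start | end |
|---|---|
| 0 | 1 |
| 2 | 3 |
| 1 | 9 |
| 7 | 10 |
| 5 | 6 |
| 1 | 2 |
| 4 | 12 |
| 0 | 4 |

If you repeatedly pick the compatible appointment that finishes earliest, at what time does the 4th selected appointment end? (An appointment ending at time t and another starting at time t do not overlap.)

6

Order by finish time; keep every interval that doesn't clash with the previous kept one.
By end time: (0,1), (1,2), (2,3), (0,4), (5,6), (1,9), (7,10), (4,12).
Pick (0,1); next start ≥ 1 → (1,2); next start ≥ 2 → (2,3); next start ≥ 3 → (5,6); next start ≥ 6 → (7,10).
Selected: (0,1) (1,2) (2,3) (5,6) (7,10)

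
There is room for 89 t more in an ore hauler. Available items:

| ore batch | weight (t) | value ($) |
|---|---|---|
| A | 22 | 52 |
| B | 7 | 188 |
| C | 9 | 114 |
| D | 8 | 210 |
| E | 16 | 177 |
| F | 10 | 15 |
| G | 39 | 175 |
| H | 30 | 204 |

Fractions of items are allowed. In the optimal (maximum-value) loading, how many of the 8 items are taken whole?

Greedy by value/weight ratio, highest first.
Order: B (188/7=26.86) > D (210/8=26.25) > C (114/9=12.67) > E (177/16=11.06) > H (204/30=6.80) > G (175/39=4.49) > A (52/22=2.36) > F (15/10=1.50)
Fill: take B (7 @ 188) → take D (8 @ 210) → take C (9 @ 114) → take E (16 @ 177) → take H (30 @ 204) → take 19/39 of G → 85.26; 89/89 used.
5 item(s) taken whole; one partial (take 19/39 of G).

5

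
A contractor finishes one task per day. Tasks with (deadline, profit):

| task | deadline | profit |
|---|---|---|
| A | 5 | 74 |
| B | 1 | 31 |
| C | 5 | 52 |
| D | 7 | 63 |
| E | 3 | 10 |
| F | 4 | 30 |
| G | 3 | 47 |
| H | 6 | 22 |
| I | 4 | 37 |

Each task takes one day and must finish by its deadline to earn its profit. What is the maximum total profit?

Take jobs in profit order; each goes to the latest open slot no later than its deadline.
By profit: A(d5,74), D(d7,63), C(d5,52), G(d3,47), I(d4,37), B(d1,31), F(d4,30), H(d6,22), E(d3,10)
A→slot 5; D→slot 7; C→slot 4; G→slot 3; I→slot 2; B→slot 1; F skipped; H→slot 6; E skipped.
Profit = 31 + 37 + 47 + 52 + 74 + 22 + 63 = 326

326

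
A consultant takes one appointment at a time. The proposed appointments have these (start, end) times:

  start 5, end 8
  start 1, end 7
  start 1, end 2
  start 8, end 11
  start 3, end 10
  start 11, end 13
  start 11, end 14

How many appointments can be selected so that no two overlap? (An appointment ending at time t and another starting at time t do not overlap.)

4

Greedy by earliest finish: after sorting by end time, pick each interval compatible with the last pick.
Sorted by end: (1,2)  (1,7)  (5,8)  (3,10)  (8,11)  (11,13)  (11,14)
take (1,2); take (5,8); take (8,11); take (11,13); skip (11,14).
Selected 4 appointments.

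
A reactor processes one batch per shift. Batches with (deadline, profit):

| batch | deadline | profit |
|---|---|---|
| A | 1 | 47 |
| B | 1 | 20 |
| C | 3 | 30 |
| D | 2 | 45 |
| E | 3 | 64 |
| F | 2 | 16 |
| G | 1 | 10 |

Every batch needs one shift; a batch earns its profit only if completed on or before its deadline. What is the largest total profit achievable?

By profit: E(d3,64), A(d1,47), D(d2,45), C(d3,30), B(d1,20), F(d2,16), G(d1,10)
E→slot 3; A→slot 1; D→slot 2; C skipped; B skipped; F skipped; G skipped.
Profit = 47 + 45 + 64 = 156

156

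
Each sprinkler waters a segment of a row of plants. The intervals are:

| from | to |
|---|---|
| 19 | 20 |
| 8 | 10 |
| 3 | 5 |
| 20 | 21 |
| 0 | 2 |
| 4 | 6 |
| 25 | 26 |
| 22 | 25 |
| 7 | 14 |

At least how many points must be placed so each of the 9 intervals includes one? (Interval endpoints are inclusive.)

5

By right end: [0,2]  [3,5]  [4,6]  [8,10]  [7,14]  [19,20]  [20,21]  [22,25]  [25,26]
[0,2] uncovered → point at 2; [3,5] uncovered → point at 5; [8,10] uncovered → point at 10; [19,20] uncovered → point at 20; [22,25] uncovered → point at 25.
Points: 2, 5, 10, 20, 25 (5 total).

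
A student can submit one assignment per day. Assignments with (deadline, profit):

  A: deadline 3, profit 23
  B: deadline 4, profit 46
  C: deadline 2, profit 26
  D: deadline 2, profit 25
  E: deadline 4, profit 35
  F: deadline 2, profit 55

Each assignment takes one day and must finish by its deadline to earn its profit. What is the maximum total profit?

162

Profit order: F=55 B=46 E=35 C=26 D=25 A=23
Assign: F→slot 2, B→slot 4, E→slot 3, C→slot 1, D skipped, A skipped.
Slots: [1:C] [2:F] [3:E] [4:B]
Profit = 26 + 55 + 35 + 46 = 162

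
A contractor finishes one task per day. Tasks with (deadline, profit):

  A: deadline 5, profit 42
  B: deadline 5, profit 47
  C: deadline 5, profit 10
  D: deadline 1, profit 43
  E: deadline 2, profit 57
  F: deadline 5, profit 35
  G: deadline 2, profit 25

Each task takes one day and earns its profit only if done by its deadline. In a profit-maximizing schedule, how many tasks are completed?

5

By profit: E(d2,57), B(d5,47), D(d1,43), A(d5,42), F(d5,35), G(d2,25), C(d5,10)
E→slot 2; B→slot 5; D→slot 1; A→slot 4; F→slot 3; G skipped; C skipped.
5 of 7 scheduled.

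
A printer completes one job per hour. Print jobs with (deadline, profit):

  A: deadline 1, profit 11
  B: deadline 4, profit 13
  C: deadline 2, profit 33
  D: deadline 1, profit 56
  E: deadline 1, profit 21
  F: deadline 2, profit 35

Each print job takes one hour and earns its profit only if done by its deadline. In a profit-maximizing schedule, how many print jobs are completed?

3

Take jobs in profit order; each goes to the latest open slot no later than its deadline.
By profit: D(d1,56), F(d2,35), C(d2,33), E(d1,21), B(d4,13), A(d1,11)
D→slot 1; F→slot 2; C skipped; E skipped; B→slot 4; A skipped.
3 of 6 scheduled.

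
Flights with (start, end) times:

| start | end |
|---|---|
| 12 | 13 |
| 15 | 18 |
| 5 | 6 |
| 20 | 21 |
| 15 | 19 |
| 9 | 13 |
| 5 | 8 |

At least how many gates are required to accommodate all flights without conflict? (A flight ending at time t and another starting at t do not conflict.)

Count concurrent intervals with a sweep; the peak is the room count.
starts: [5, 5, 9, 12, 15, 15, 20]
ends:   [6, 8, 13, 13, 18, 19, 21]
s5→1 s5→2  — peak 2.

2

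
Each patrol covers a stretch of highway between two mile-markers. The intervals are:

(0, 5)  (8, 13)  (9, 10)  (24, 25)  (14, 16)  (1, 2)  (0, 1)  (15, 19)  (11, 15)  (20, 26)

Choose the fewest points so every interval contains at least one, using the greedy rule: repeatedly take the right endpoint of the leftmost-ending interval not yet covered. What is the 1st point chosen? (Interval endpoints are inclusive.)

1

Process intervals by earliest right end; each time one isn't hit yet, stab at its right endpoint.
Sorted: [0,1] [1,2] [0,5] [9,10] [8,13] [11,15] [14,16] [15,19] [24,25] [20,26]
{[0,1],[1,2],[0,5]} hit by 1; {[9,10],[8,13]} hit by 10; {[11,15],[14,16],[15,19]} hit by 15; {[24,25],[20,26]} hit by 25.
Points: 1, 10, 15, 25 (4 total).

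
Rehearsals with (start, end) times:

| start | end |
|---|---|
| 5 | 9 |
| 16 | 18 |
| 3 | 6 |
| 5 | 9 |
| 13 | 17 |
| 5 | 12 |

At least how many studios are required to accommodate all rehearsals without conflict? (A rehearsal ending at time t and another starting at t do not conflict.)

4

Events (time:±→running): 3:+→1 5:+→2 5:+→3 5:+→4 … peak 4.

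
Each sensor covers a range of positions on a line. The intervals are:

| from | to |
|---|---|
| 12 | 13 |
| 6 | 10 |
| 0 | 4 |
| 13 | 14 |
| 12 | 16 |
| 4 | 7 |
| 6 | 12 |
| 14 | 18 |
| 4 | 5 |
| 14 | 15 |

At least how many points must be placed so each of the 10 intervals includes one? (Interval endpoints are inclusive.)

4

Sorted: [0,4] [4,5] [4,7] [6,10] [6,12] [12,13] [13,14] [14,15] [12,16] [14,18]
{[0,4],[4,5],[4,7]} hit by 4; {[6,10],[6,12]} hit by 10; {[12,13],[13,14]} hit by 13; {[14,15],[12,16],[14,18]} hit by 15.
Points: 4, 10, 13, 15 (4 total).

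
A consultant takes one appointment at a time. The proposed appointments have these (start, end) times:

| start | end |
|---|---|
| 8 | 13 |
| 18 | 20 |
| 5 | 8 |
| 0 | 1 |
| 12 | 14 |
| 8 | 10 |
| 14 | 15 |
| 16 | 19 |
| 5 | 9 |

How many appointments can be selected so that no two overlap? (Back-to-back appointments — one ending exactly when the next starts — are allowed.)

6

Order by finish time; keep every interval that doesn't clash with the previous kept one.
Sorted by end: (0,1)  (5,8)  (5,9)  (8,10)  (8,13)  (12,14)  (14,15)  (16,19)  (18,20)
take (0,1); take (5,8); take (8,10); take (12,14); take (14,15); take (16,19).
Selected 6 appointments.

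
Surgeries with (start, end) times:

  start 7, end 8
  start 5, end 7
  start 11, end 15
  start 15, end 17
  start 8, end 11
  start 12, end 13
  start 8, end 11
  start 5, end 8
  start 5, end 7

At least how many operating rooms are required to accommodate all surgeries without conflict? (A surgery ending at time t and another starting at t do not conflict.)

3

The answer is the maximum number of intervals overlapping at any instant.
Events (time:±→running): 5:+→1 5:+→2 5:+→3 … peak 3.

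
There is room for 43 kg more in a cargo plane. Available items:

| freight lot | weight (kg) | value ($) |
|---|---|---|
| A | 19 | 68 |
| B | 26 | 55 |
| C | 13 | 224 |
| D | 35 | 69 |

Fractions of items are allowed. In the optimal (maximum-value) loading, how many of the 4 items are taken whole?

2

Greedy by value/weight ratio, highest first.
Order: C (224/13=17.23) > A (68/19=3.58) > B (55/26=2.12) > D (69/35=1.97)
Fill: take C (13 @ 224) → take A (19 @ 68) → take 11/26 of B → 23.27; 43/43 used.
2 item(s) taken whole; one partial (take 11/26 of B).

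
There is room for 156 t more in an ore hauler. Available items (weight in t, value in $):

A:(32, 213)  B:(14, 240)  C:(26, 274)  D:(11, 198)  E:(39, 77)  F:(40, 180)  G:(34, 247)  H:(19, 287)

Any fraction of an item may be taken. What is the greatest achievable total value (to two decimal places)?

Sort by value per unit weight and fill in that order.
Ratios (sorted): D 18.00, B 17.14, H 15.11, C 10.54, G 7.26, A 6.66, F 4.50, E 1.97
take D (11 @ 198); take B (14 @ 240); take H (19 @ 287); take C (26 @ 274); take G (34 @ 247); take A (32 @ 213); take 20/40 of F → 90.00. Capacity used 156/156.
Total value = 1549.00

1549.00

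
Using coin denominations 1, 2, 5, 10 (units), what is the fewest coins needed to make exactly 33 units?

5

33 = 3×10 + 1×2 + 1×1
Total coins = 3 + 1 + 1 = 5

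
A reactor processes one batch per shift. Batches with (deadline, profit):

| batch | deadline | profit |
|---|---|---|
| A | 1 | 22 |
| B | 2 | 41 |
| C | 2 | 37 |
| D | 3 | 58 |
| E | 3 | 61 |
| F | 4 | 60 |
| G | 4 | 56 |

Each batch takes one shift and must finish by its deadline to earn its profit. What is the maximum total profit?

235

Sort by profit descending; place each in the latest free slot ≤ its deadline.
By profit: E(d3,61), F(d4,60), D(d3,58), G(d4,56), B(d2,41), C(d2,37), A(d1,22)
E→slot 3; F→slot 4; D→slot 2; G→slot 1; B skipped; C skipped; A skipped.
Profit = 56 + 58 + 61 + 60 = 235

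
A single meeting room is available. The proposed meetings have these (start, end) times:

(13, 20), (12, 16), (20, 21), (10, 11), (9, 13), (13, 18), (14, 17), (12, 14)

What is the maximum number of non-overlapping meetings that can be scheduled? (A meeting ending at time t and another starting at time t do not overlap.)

4

Sorted by end: (10,11)  (9,13)  (12,14)  (12,16)  (14,17)  (13,18)  (13,20)  (20,21)
take (10,11); take (12,14); take (14,17); skip (13,20); take (20,21).
Selected 4 meetings.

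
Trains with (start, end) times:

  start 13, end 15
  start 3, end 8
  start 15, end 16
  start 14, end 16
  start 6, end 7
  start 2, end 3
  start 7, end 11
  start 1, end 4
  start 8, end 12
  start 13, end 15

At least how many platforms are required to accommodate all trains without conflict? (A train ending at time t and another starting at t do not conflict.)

3

Events (time:±→running): 1:+→1 2:+→2 3:-→1 3:+→2 4:-→1 6:+→2 7:-→1 7:+→2 8:-→1 8:+→2 11:-→1 12:-→0 13:+→1 13:+→2 14:+→3 … peak 3.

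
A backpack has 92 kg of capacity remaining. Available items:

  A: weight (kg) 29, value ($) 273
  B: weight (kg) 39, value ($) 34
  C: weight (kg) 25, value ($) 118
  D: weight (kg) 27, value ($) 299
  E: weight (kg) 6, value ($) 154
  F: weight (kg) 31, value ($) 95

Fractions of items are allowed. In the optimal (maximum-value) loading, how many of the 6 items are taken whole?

Greedy by value/weight ratio, highest first.
Order: E (154/6=25.67) > D (299/27=11.07) > A (273/29=9.41) > C (118/25=4.72) > F (95/31=3.06) > B (34/39=0.87)
Fill: take E (6 @ 154) → take D (27 @ 299) → take A (29 @ 273) → take C (25 @ 118) → take 5/31 of F → 15.32; 92/92 used.
4 item(s) taken whole; one partial (take 5/31 of F).

4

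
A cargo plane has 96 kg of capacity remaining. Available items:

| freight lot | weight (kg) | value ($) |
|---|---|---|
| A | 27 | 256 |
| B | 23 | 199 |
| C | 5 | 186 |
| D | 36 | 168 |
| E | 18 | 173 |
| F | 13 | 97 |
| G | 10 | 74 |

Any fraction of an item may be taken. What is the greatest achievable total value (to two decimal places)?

Greedy by value/weight ratio, highest first.
Order: C (186/5=37.20) > E (173/18=9.61) > A (256/27=9.48) > B (199/23=8.65) > F (97/13=7.46) > G (74/10=7.40) > D (168/36=4.67)
Fill: take C (5 @ 186) → take E (18 @ 173) → take A (27 @ 256) → take B (23 @ 199) → take F (13 @ 97) → take G (10 @ 74); 96/96 used.
Total value = 985.00

985.00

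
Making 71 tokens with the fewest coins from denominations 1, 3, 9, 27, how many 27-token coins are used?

Use the largest denomination that fits, subtract, and repeat.
71 − 2×27→17 − 1×9→8 − 2×3→2 − 2×1→0
Count of 27: 2

2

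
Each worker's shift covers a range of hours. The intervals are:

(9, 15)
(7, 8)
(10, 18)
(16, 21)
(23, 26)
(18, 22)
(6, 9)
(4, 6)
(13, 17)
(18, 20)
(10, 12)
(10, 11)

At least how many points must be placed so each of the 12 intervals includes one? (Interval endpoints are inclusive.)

6

Process intervals by earliest right end; each time one isn't hit yet, stab at its right endpoint.
By right end: [4,6]  [7,8]  [6,9]  [10,11]  [10,12]  [9,15]  [13,17]  [10,18]  [18,20]  [16,21]  [18,22]  [23,26]
[4,6] uncovered → point at 6; [7,8] uncovered → point at 8; [10,11] uncovered → point at 11; [13,17] uncovered → point at 17; [18,20] uncovered → point at 20; [23,26] uncovered → point at 26.
Points: 6, 8, 11, 17, 20, 26 (6 total).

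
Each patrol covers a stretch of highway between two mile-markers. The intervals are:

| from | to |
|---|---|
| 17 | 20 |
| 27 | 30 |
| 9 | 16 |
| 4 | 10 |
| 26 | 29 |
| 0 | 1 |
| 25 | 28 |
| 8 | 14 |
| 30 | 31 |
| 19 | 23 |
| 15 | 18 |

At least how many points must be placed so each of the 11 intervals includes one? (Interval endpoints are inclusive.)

6

Process intervals by earliest right end; each time one isn't hit yet, stab at its right endpoint.
Sorted: [0,1] [4,10] [8,14] [9,16] [15,18] [17,20] [19,23] [25,28] [26,29] [27,30] [30,31]
{[0,1]} hit by 1; {[4,10],[8,14],[9,16]} hit by 10; {[15,18],[17,20]} hit by 18; {[19,23]} hit by 23; {[25,28],[26,29],[27,30]} hit by 28; {[30,31]} hit by 31.
Points: 1, 10, 18, 23, 28, 31 (6 total).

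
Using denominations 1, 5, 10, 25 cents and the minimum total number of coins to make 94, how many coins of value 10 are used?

1

94 − 3×25→19 − 1×10→9 − 1×5→4 − 4×1→0
Count of 10: 1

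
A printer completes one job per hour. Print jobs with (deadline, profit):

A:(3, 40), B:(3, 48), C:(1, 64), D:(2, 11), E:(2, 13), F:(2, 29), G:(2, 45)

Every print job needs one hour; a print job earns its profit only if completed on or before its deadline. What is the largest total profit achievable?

157

Sort by profit descending; place each in the latest free slot ≤ its deadline.
By profit: C(d1,64), B(d3,48), G(d2,45), A(d3,40), F(d2,29), E(d2,13), D(d2,11)
C→slot 1; B→slot 3; G→slot 2; A skipped; F skipped; E skipped; D skipped.
Profit = 64 + 45 + 48 = 157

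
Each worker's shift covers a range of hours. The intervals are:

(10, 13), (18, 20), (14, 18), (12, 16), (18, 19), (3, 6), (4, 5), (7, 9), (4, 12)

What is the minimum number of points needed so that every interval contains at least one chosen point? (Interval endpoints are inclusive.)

4

By right end: [4,5]  [3,6]  [7,9]  [4,12]  [10,13]  [12,16]  [14,18]  [18,19]  [18,20]
[4,5] uncovered → point at 5; [7,9] uncovered → point at 9; [10,13] uncovered → point at 13; [14,18] uncovered → point at 18.
Points: 5, 9, 13, 18 (4 total).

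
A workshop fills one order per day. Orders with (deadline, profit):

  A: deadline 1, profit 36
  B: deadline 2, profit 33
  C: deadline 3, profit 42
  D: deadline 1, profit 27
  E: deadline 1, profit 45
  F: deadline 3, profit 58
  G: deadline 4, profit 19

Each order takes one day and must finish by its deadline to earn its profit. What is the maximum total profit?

Take jobs in profit order; each goes to the latest open slot no later than its deadline.
Profit order: F=58 E=45 C=42 A=36 B=33 D=27 G=19
Assign: F→slot 3, E→slot 1, C→slot 2, A skipped, B skipped, D skipped, G→slot 4.
Slots: [1:E] [2:C] [3:F] [4:G]
Profit = 45 + 42 + 58 + 19 = 164

164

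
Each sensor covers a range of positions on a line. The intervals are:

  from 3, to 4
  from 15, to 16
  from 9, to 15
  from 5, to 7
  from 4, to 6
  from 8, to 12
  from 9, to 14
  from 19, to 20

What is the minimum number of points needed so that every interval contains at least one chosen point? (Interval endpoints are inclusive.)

Sorted: [3,4] [4,6] [5,7] [8,12] [9,14] [9,15] [15,16] [19,20]
{[3,4],[4,6]} hit by 4; {[5,7]} hit by 7; {[8,12],[9,14],[9,15]} hit by 12; {[15,16]} hit by 16; {[19,20]} hit by 20.
Points: 4, 7, 12, 16, 20 (5 total).

5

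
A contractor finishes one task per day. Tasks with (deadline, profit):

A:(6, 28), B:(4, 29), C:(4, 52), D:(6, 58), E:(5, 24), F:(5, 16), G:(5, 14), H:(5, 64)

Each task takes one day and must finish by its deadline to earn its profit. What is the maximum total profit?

Take jobs in profit order; each goes to the latest open slot no later than its deadline.
By profit: H(d5,64), D(d6,58), C(d4,52), B(d4,29), A(d6,28), E(d5,24), F(d5,16), G(d5,14)
H→slot 5; D→slot 6; C→slot 4; B→slot 3; A→slot 2; E→slot 1; F skipped; G skipped.
Profit = 24 + 28 + 29 + 52 + 64 + 58 = 255

255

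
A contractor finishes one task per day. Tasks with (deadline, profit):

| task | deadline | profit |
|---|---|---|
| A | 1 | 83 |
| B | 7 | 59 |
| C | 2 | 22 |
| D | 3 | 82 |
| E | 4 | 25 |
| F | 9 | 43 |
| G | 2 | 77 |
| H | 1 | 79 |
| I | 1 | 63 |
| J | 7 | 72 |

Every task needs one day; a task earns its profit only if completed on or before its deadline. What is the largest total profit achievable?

Take jobs in profit order; each goes to the latest open slot no later than its deadline.
Profit order: A=83 D=82 H=79 G=77 J=72 I=63 B=59 F=43 E=25 C=22
Assign: A→slot 1, D→slot 3, H skipped, G→slot 2, J→slot 7, I skipped, B→slot 6, F→slot 9, E→slot 4, C skipped.
Slots: [1:A] [2:G] [3:D] [4:E] [6:B] [7:J] [9:F]
Profit = 83 + 77 + 82 + 25 + 59 + 72 + 43 = 441

441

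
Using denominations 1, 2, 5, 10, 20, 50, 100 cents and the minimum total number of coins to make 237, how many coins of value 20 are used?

237 = 2×100 + 1×20 + 1×10 + 1×5 + 1×2
Count of 20: 1

1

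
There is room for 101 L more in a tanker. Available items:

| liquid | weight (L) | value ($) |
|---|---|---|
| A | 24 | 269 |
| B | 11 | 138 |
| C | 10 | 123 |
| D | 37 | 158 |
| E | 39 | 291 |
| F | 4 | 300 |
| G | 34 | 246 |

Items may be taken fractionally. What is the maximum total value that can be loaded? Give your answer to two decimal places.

1215.06

Sort by value per unit weight and fill in that order.
Order: F (300/4=75.00) > B (138/11=12.55) > C (123/10=12.30) > A (269/24=11.21) > E (291/39=7.46) > G (246/34=7.24) > D (158/37=4.27)
Fill: take F (4 @ 300) → take B (11 @ 138) → take C (10 @ 123) → take A (24 @ 269) → take E (39 @ 291) → take 13/34 of G → 94.06; 101/101 used.
Total value = 1215.06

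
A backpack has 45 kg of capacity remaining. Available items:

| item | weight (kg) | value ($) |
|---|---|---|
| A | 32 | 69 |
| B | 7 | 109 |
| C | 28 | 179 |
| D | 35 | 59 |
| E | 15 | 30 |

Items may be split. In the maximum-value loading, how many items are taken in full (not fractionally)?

2

Order: B (109/7=15.57) > C (179/28=6.39) > A (69/32=2.16) > E (30/15=2.00) > D (59/35=1.69)
Fill: take B (7 @ 109) → take C (28 @ 179) → take 10/32 of A → 21.56; 45/45 used.
2 item(s) taken whole; one partial (take 10/32 of A).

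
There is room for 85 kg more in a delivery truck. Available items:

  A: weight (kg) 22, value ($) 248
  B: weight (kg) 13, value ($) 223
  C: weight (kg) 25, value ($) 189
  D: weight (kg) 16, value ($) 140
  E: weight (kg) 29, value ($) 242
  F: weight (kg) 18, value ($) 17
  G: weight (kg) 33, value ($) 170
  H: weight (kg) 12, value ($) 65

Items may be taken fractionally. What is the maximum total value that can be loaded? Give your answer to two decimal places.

890.80

Greedy by value/weight ratio, highest first.
Order: B (223/13=17.15) > A (248/22=11.27) > D (140/16=8.75) > E (242/29=8.34) > C (189/25=7.56) > H (65/12=5.42) > G (170/33=5.15) > F (17/18=0.94)
Fill: take B (13 @ 223) → take A (22 @ 248) → take D (16 @ 140) → take E (29 @ 242) → take 5/25 of C → 37.80; 85/85 used.
Total value = 890.80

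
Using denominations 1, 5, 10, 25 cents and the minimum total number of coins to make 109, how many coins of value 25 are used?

109 = 4×25 + 1×5 + 4×1
Count of 25: 4

4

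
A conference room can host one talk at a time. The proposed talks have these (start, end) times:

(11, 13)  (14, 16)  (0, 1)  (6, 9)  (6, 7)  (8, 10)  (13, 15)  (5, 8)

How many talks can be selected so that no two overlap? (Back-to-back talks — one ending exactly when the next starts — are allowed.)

Order by finish time; keep every interval that doesn't clash with the previous kept one.
Sorted by end: (0,1)  (6,7)  (5,8)  (6,9)  (8,10)  (11,13)  (13,15)  (14,16)
take (0,1); take (6,7); skip (5,8); skip (6,9); take (8,10); take (11,13); take (13,15); skip (14,16).
Selected 5 talks.

5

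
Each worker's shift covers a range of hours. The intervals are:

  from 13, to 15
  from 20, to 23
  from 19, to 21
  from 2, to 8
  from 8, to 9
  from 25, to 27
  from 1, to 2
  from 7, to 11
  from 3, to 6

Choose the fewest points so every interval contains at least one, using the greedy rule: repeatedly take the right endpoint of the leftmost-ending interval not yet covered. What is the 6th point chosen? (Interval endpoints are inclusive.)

27

Sort by right endpoint; whenever an interval is uncovered, place a point at its right end.
Sorted: [1,2] [3,6] [2,8] [8,9] [7,11] [13,15] [19,21] [20,23] [25,27]
{[1,2]} hit by 2; {[3,6],[2,8]} hit by 6; {[8,9],[7,11]} hit by 9; {[13,15]} hit by 15; {[19,21],[20,23]} hit by 21; {[25,27]} hit by 27.
Points: 2, 6, 9, 15, 21, 27 (6 total).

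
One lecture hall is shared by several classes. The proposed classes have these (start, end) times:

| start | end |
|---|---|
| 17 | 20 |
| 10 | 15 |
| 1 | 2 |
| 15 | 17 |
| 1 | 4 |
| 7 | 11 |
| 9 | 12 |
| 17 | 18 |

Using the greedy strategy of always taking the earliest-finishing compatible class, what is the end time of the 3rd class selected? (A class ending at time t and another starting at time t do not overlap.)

Order by finish time; keep every interval that doesn't clash with the previous kept one.
Sorted by end: (1,2)  (1,4)  (7,11)  (9,12)  (10,15)  (15,17)  (17,18)  (17,20)
take (1,2); skip (1,4); take (7,11); skip (10,15); take (15,17); take (17,18).
Selected: (1,2) (7,11) (15,17) (17,18)

17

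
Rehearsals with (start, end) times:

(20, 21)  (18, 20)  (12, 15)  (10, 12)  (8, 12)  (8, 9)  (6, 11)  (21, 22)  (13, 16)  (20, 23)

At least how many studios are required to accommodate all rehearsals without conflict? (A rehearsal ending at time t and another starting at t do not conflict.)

3

starts: [6, 8, 8, 10, 12, 13, 18, 20, 20, 21]
ends:   [9, 11, 12, 12, 15, 16, 20, 21, 22, 23]
s6→1 s8→2 s8→3  — peak 3.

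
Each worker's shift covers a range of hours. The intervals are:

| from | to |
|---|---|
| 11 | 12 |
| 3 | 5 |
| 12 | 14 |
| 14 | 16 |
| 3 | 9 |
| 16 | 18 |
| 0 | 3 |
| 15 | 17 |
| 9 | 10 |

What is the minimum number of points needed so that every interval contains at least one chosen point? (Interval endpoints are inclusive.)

Process intervals by earliest right end; each time one isn't hit yet, stab at its right endpoint.
Sorted: [0,3] [3,5] [3,9] [9,10] [11,12] [12,14] [14,16] [15,17] [16,18]
{[0,3],[3,5],[3,9]} hit by 3; {[9,10]} hit by 10; {[11,12],[12,14]} hit by 12; {[14,16],[15,17],[16,18]} hit by 16.
Points: 3, 10, 12, 16 (4 total).

4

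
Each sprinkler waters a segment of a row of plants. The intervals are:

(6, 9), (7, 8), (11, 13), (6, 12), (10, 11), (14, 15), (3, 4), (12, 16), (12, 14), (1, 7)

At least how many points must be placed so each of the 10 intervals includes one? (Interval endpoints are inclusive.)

Sort by right endpoint; whenever an interval is uncovered, place a point at its right end.
By right end: [3,4]  [1,7]  [7,8]  [6,9]  [10,11]  [6,12]  [11,13]  [12,14]  [14,15]  [12,16]
[3,4] uncovered → point at 4; [7,8] uncovered → point at 8; [10,11] uncovered → point at 11; [12,14] uncovered → point at 14.
Points: 4, 8, 11, 14 (4 total).

4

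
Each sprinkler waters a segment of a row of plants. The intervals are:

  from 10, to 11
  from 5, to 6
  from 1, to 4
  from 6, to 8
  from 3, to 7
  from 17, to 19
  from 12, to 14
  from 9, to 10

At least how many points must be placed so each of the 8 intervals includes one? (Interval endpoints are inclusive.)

5

Sort by right endpoint; whenever an interval is uncovered, place a point at its right end.
Sorted: [1,4] [5,6] [3,7] [6,8] [9,10] [10,11] [12,14] [17,19]
{[1,4]} hit by 4; {[5,6],[3,7],[6,8]} hit by 6; {[9,10],[10,11]} hit by 10; {[12,14]} hit by 14; {[17,19]} hit by 19.
Points: 4, 6, 10, 14, 19 (5 total).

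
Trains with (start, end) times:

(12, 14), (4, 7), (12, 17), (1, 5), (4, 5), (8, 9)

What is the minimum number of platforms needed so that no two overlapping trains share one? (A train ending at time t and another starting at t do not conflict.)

The answer is the maximum number of intervals overlapping at any instant.
Events (time:±→running): 1:+→1 4:+→2 4:+→3 … peak 3.

3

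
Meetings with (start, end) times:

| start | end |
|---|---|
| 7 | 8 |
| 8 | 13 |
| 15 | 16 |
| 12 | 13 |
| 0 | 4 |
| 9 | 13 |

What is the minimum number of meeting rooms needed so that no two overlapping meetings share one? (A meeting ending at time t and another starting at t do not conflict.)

starts: [0, 7, 8, 9, 12, 15]
ends:   [4, 8, 13, 13, 13, 16]
s0→1 e4→0 s7→1 e8→0 s8→1 s9→2 s12→3  — peak 3.

3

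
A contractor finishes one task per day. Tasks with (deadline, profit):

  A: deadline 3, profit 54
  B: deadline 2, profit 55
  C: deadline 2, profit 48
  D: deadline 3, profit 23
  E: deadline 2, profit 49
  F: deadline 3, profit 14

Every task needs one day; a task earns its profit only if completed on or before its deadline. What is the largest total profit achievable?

158

By profit: B(d2,55), A(d3,54), E(d2,49), C(d2,48), D(d3,23), F(d3,14)
B→slot 2; A→slot 3; E→slot 1; C skipped; D skipped; F skipped.
Profit = 49 + 55 + 54 = 158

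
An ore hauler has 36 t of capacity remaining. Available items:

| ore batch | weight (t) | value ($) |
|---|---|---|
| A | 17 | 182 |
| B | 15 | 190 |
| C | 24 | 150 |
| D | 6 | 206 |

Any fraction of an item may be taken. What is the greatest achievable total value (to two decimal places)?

556.59

Order: D (206/6=34.33) > B (190/15=12.67) > A (182/17=10.71) > C (150/24=6.25)
Fill: take D (6 @ 206) → take B (15 @ 190) → take 15/17 of A → 160.59; 36/36 used.
Total value = 556.59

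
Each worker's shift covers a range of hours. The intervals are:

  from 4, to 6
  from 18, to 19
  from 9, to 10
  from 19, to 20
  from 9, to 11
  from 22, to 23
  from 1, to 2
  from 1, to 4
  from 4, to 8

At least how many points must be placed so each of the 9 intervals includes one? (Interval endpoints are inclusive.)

5

Sort by right endpoint; whenever an interval is uncovered, place a point at its right end.
Sorted: [1,2] [1,4] [4,6] [4,8] [9,10] [9,11] [18,19] [19,20] [22,23]
{[1,2],[1,4]} hit by 2; {[4,6],[4,8]} hit by 6; {[9,10],[9,11]} hit by 10; {[18,19],[19,20]} hit by 19; {[22,23]} hit by 23.
Points: 2, 6, 10, 19, 23 (5 total).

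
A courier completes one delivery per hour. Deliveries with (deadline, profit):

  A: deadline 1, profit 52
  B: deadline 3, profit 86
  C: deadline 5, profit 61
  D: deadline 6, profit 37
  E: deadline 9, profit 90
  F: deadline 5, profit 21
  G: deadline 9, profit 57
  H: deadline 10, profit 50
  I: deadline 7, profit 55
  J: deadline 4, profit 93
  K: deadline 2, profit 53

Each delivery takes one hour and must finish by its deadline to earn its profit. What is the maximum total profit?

Take jobs in profit order; each goes to the latest open slot no later than its deadline.
Profit order: J=93 E=90 B=86 C=61 G=57 I=55 K=53 A=52 H=50 D=37 F=21
Assign: J→slot 4, E→slot 9, B→slot 3, C→slot 5, G→slot 8, I→slot 7, K→slot 2, A→slot 1, H→slot 10, D→slot 6, F skipped.
Slots: [1:A] [2:K] [3:B] [4:J] [5:C] [6:D] [7:I] [8:G] [9:E] [10:H]
Profit = 52 + 53 + 86 + 93 + 61 + 37 + 55 + 57 + 90 + 50 = 634

634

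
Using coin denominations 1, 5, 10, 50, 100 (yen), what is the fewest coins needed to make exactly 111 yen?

Greedy: take as many of the largest coin as possible, then repeat with the remainder.
111 − 1×100→11 − 1×10→1 − 1×1→0
Total coins = 1 + 1 + 1 = 3

3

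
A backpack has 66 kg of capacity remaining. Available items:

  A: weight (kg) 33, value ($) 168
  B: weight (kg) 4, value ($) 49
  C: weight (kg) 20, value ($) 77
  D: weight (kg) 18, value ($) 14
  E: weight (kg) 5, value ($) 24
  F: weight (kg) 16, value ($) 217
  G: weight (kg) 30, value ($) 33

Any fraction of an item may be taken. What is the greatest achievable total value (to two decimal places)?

Sort by value per unit weight and fill in that order.
Ratios (sorted): F 13.56, B 12.25, A 5.09, E 4.80, C 3.85, G 1.10, D 0.78
take F (16 @ 217); take B (4 @ 49); take A (33 @ 168); take E (5 @ 24); take 8/20 of C → 30.80. Capacity used 66/66.
Total value = 488.80

488.80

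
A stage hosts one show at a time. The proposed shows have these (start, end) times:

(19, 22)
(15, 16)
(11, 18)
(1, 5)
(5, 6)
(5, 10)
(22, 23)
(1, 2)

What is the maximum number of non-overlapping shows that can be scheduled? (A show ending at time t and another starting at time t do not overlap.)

5

Greedy by earliest finish: after sorting by end time, pick each interval compatible with the last pick.
Sorted by end: (1,2)  (1,5)  (5,6)  (5,10)  (15,16)  (11,18)  (19,22)  (22,23)
take (1,2); take (5,6); skip (5,10); take (15,16); take (19,22); take (22,23).
Selected 5 shows.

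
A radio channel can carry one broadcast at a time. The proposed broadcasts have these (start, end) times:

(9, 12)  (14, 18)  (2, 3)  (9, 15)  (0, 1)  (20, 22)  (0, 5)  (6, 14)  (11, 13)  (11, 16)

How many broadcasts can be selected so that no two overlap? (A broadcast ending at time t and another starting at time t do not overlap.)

Sorted by end: (0,1)  (2,3)  (0,5)  (9,12)  (11,13)  (6,14)  (9,15)  (11,16)  (14,18)  (20,22)
take (0,1); take (2,3); skip (0,5); take (9,12); skip (11,13); skip (9,15); skip (11,16); take (14,18); take (20,22).
Selected 5 broadcasts.

5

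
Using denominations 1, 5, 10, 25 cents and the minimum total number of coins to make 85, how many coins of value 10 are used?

1

Greedy: take as many of the largest coin as possible, then repeat with the remainder.
85 = 3×25 + 1×10
Count of 10: 1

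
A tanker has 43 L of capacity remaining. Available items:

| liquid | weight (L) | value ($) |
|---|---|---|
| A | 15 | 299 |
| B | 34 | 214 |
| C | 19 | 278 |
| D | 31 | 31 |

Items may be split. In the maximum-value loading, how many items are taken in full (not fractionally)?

2

Order: A (299/15=19.93) > C (278/19=14.63) > B (214/34=6.29) > D (31/31=1.00)
Fill: take A (15 @ 299) → take C (19 @ 278) → take 9/34 of B → 56.65; 43/43 used.
2 item(s) taken whole; one partial (take 9/34 of B).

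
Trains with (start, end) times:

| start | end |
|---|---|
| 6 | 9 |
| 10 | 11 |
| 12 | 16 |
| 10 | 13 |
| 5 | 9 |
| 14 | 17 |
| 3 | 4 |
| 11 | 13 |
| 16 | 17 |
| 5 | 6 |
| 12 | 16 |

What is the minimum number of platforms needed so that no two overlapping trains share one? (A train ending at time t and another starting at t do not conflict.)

4

starts: [3, 5, 5, 6, 10, 10, 11, 12, 12, 14, 16]
ends:   [4, 6, 9, 9, 11, 13, 13, 16, 16, 17, 17]
s3→1 e4→0 s5→1 s5→2 e6→1 s6→2 e9→1 e9→0 s10→1 s10→2 e11→1 s11→2 s12→3 s12→4  — peak 4.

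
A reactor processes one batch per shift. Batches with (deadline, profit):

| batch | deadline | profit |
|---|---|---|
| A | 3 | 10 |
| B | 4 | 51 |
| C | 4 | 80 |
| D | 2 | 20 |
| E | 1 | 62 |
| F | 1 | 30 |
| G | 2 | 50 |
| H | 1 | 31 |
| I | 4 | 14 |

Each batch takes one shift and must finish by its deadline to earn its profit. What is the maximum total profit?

Profit order: C=80 E=62 B=51 G=50 H=31 F=30 D=20 I=14 A=10
Assign: C→slot 4, E→slot 1, B→slot 3, G→slot 2, H skipped, F skipped, D skipped, I skipped, A skipped.
Slots: [1:E] [2:G] [3:B] [4:C]
Profit = 62 + 50 + 51 + 80 = 243

243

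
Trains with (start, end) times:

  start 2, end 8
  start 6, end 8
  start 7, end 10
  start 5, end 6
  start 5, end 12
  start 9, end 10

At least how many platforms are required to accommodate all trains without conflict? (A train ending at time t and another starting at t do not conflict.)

4

Events (time:±→running): 2:+→1 5:+→2 5:+→3 6:-→2 6:+→3 7:+→4 … peak 4.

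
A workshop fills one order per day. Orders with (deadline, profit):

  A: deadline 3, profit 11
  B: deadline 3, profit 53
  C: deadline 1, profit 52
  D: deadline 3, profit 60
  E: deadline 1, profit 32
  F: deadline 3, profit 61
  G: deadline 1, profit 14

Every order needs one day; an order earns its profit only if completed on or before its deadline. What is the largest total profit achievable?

174

Sort by profit descending; place each in the latest free slot ≤ its deadline.
By profit: F(d3,61), D(d3,60), B(d3,53), C(d1,52), E(d1,32), G(d1,14), A(d3,11)
F→slot 3; D→slot 2; B→slot 1; C skipped; E skipped; G skipped; A skipped.
Profit = 53 + 60 + 61 = 174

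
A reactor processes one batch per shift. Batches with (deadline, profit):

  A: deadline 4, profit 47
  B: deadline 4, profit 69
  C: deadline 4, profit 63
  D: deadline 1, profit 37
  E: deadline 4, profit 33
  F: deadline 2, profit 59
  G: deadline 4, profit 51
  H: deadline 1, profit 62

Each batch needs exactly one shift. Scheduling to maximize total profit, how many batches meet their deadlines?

Take jobs in profit order; each goes to the latest open slot no later than its deadline.
By profit: B(d4,69), C(d4,63), H(d1,62), F(d2,59), G(d4,51), A(d4,47), D(d1,37), E(d4,33)
B→slot 4; C→slot 3; H→slot 1; F→slot 2; G skipped; A skipped; D skipped; E skipped.
4 of 8 scheduled.

4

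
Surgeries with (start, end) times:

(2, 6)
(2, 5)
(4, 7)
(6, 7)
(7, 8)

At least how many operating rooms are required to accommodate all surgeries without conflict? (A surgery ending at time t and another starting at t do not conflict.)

3

starts: [2, 2, 4, 6, 7]
ends:   [5, 6, 7, 7, 8]
s2→1 s2→2 s4→3  — peak 3.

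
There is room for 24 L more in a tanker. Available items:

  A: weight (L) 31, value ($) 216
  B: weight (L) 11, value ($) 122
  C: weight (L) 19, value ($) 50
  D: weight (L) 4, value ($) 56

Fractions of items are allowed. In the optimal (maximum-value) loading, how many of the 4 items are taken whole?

2

Greedy by value/weight ratio, highest first.
Ratios (sorted): D 14.00, B 11.09, A 6.97, C 2.63
take D (4 @ 56); take B (11 @ 122); take 9/31 of A → 62.71. Capacity used 24/24.
2 item(s) taken whole; one partial (take 9/31 of A).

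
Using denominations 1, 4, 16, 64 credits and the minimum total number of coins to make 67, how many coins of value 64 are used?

1

67 − 1×64→3 − 3×1→0
Count of 64: 1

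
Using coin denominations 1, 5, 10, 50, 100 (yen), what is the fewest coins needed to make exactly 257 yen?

Use the largest denomination that fits, subtract, and repeat.
257 = 2×100 + 1×50 + 1×5 + 2×1
Total coins = 2 + 1 + 1 + 2 = 6

6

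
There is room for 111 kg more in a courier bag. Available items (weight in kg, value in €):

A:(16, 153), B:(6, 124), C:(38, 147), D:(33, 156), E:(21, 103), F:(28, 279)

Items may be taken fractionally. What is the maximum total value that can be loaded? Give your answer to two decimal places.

842.08

Sort by value per unit weight and fill in that order.
Order: B (124/6=20.67) > F (279/28=9.96) > A (153/16=9.56) > E (103/21=4.90) > D (156/33=4.73) > C (147/38=3.87)
Fill: take B (6 @ 124) → take F (28 @ 279) → take A (16 @ 153) → take E (21 @ 103) → take D (33 @ 156) → take 7/38 of C → 27.08; 111/111 used.
Total value = 842.08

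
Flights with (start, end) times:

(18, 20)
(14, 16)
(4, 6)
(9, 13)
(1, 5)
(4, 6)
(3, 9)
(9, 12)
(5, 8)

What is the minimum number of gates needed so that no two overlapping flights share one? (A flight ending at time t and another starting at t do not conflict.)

4

The answer is the maximum number of intervals overlapping at any instant.
starts: [1, 3, 4, 4, 5, 9, 9, 14, 18]
ends:   [5, 6, 6, 8, 9, 12, 13, 16, 20]
s1→1 s3→2 s4→3 s4→4  — peak 4.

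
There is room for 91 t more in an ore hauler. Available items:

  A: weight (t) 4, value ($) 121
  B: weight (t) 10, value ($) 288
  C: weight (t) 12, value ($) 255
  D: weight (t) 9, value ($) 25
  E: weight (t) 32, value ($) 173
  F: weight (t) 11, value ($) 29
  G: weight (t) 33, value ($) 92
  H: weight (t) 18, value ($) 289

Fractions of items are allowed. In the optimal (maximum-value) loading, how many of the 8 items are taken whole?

5

Sort by value per unit weight and fill in that order.
Ratios (sorted): A 30.25, B 28.80, C 21.25, H 16.06, E 5.41, G 2.79, D 2.78, F 2.64
take A (4 @ 121); take B (10 @ 288); take C (12 @ 255); take H (18 @ 289); take E (32 @ 173); take 15/33 of G → 41.82. Capacity used 91/91.
5 item(s) taken whole; one partial (take 15/33 of G).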